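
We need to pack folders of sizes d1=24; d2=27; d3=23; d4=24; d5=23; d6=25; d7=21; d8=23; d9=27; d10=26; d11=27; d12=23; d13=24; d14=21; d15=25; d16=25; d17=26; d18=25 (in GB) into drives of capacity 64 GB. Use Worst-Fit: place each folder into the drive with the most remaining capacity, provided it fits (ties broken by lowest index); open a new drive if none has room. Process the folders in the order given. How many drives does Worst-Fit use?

9

drive 1: place d1 (24 GB), 40 GB left
drive 1: place d2 (27 GB), 13 GB left
drive 2: place d3 (23 GB), 41 GB left
drive 2: place d4 (24 GB), 17 GB left
drive 3: place d5 (23 GB), 41 GB left
drive 3: place d6 (25 GB), 16 GB left
drive 4: place d7 (21 GB), 43 GB left
drive 4: place d8 (23 GB), 20 GB left
drive 5: place d9 (27 GB), 37 GB left
drive 5: place d10 (26 GB), 11 GB left
drive 6: place d11 (27 GB), 37 GB left
drive 6: place d12 (23 GB), 14 GB left
drive 7: place d13 (24 GB), 40 GB left
drive 7: place d14 (21 GB), 19 GB left
drive 8: place d15 (25 GB), 39 GB left
drive 8: place d16 (25 GB), 14 GB left
drive 9: place d17 (26 GB), 38 GB left
drive 9: place d18 (25 GB), 13 GB left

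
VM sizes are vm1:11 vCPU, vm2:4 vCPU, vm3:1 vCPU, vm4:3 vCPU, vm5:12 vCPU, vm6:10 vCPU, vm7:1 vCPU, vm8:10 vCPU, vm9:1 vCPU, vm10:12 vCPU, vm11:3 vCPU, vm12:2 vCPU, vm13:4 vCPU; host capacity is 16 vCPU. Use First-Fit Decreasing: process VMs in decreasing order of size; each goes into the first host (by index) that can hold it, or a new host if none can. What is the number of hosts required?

5 hosts

Sorted descending: 12, 12, 11, 10, 10, 4, 4, 3, 3, 2, 1, 1, 1.
host 1: place 12 vCPU, 4 vCPU left
host 2: place 12 vCPU, 4 vCPU left
host 3: place 11 vCPU, 5 vCPU left
host 4: place 10 vCPU, 6 vCPU left
host 5: place 10 vCPU, 6 vCPU left
host 1: place 4 vCPU, 0 vCPU left
host 2: place 4 vCPU, 0 vCPU left
host 3: place 3 vCPU, 2 vCPU left
host 4: place 3 vCPU, 3 vCPU left
host 3: place 2 vCPU, 0 vCPU left
host 4: place 1 vCPU, 2 vCPU left
host 4: place 1 vCPU, 1 vCPU left
host 4: place 1 vCPU, 0 vCPU left
Final hosts: [12,4] [12,4] [11,3,2] [10,3,1,1,1] [10].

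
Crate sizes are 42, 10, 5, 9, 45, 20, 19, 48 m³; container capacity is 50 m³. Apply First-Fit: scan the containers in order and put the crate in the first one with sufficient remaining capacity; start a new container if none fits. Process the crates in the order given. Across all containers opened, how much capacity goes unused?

52

container 1: place 42 m³, 8 m³ left
container 2: place 10 m³, 40 m³ left
container 1: place 5 m³, 3 m³ left
container 2: place 9 m³, 31 m³ left
container 3: place 45 m³, 5 m³ left
container 2: place 20 m³, 11 m³ left
container 4: place 19 m³, 31 m³ left
container 5: place 48 m³, 2 m³ left
5 containers × 50 m³ = 250 m³; used 198 m³; unused 52 m³.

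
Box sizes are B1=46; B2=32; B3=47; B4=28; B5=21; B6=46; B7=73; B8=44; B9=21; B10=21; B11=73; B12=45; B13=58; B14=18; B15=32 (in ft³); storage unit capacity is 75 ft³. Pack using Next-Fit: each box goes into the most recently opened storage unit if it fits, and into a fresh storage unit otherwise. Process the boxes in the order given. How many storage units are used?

11

storage unit 1: place B1 (46 ft³), 29 ft³ left
storage unit 2: place B2 (32 ft³), 43 ft³ left
storage unit 3: place B3 (47 ft³), 28 ft³ left
storage unit 3: place B4 (28 ft³), 0 ft³ left
storage unit 4: place B5 (21 ft³), 54 ft³ left
storage unit 4: place B6 (46 ft³), 8 ft³ left
storage unit 5: place B7 (73 ft³), 2 ft³ left
storage unit 6: place B8 (44 ft³), 31 ft³ left
storage unit 6: place B9 (21 ft³), 10 ft³ left
storage unit 7: place B10 (21 ft³), 54 ft³ left
storage unit 8: place B11 (73 ft³), 2 ft³ left
storage unit 9: place B12 (45 ft³), 30 ft³ left
storage unit 10: place B13 (58 ft³), 17 ft³ left
storage unit 11: place B14 (18 ft³), 57 ft³ left
storage unit 11: place B15 (32 ft³), 25 ft³ left
Final storage units: [46] [32] [47,28] [21,46] [73] [44,21] [21] [73] [45] [58] [18,32].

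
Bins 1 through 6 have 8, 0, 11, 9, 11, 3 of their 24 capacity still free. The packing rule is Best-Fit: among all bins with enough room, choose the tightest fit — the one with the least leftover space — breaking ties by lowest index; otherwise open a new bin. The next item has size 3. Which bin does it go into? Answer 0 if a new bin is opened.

Bins with room: bin 1 (8), bin 3 (11), bin 4 (9), bin 5 (11), bin 6 (3).
Tightest fit is bin 6 with 3 free.

6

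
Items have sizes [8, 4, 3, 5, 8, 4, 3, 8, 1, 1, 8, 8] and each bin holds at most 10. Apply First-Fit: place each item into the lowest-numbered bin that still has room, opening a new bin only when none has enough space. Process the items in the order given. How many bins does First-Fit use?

7 bins

bin 1: place 8, 2 left
bin 2: place 4, 6 left
bin 2: place 3, 3 left
bin 3: place 5, 5 left
bin 4: place 8, 2 left
bin 3: place 4, 1 left
bin 2: place 3, 0 left
bin 5: place 8, 2 left
bin 1: place 1, 1 left
bin 1: place 1, 0 left
bin 6: place 8, 2 left
bin 7: place 8, 2 left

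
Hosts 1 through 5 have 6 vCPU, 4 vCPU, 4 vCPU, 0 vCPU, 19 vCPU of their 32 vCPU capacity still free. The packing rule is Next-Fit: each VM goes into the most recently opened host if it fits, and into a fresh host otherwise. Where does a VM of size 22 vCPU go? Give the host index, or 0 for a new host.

0

Next-Fit only looks at host 5, which has 19 vCPU free.
22 vCPU does not fit, so a new host is opened.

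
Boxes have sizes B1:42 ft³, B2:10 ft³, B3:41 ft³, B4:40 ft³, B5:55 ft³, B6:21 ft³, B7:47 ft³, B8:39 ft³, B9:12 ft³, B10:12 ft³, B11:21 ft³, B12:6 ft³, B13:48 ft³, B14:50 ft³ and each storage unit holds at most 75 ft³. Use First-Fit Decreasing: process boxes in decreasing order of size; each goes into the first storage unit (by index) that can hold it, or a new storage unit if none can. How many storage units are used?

8

Sorted descending: 55, 50, 48, 47, 42, 41, 40, 39, 21, 21, 12, 12, 10, 6.
Put 55 ft³ in storage unit 1; 20 ft³ remain.
Put 50 ft³ in storage unit 2; 25 ft³ remain.
Put 48 ft³ in storage unit 3; 27 ft³ remain.
Put 47 ft³ in storage unit 4; 28 ft³ remain.
Put 42 ft³ in storage unit 5; 33 ft³ remain.
Put 41 ft³ in storage unit 6; 34 ft³ remain.
Put 40 ft³ in storage unit 7; 35 ft³ remain.
Put 39 ft³ in storage unit 8; 36 ft³ remain.
Put 21 ft³ in storage unit 2; 4 ft³ remain.
Put 21 ft³ in storage unit 3; 6 ft³ remain.
Put 12 ft³ in storage unit 1; 8 ft³ remain.
Put 12 ft³ in storage unit 4; 16 ft³ remain.
Put 10 ft³ in storage unit 4; 6 ft³ remain.
Put 6 ft³ in storage unit 1; 2 ft³ remain.
Final storage units: [55,12,6] [50,21] [48,21] [47,12,10] [42] [41] [40] [39].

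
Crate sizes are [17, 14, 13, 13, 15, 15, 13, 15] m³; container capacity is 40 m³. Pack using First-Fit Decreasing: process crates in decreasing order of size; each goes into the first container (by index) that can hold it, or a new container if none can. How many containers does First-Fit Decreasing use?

Sorted descending: 17, 15, 15, 15, 14, 13, 13, 13.
17 m³ → container 1 (remaining 23 m³)
15 m³ → container 1 (remaining 8 m³)
15 m³ → container 2 (remaining 25 m³)
15 m³ → container 2 (remaining 10 m³)
14 m³ → container 3 (remaining 26 m³)
13 m³ → container 3 (remaining 13 m³)
13 m³ → container 3 (remaining 0 m³)
13 m³ → container 4 (remaining 27 m³)

4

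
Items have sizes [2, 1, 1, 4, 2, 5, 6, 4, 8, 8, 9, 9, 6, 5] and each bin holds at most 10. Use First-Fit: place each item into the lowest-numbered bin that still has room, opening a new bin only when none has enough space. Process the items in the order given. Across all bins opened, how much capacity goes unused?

2 → bin 1 (remaining 8)
1 → bin 1 (remaining 7)
1 → bin 1 (remaining 6)
4 → bin 1 (remaining 2)
2 → bin 1 (remaining 0)
5 → bin 2 (remaining 5)
6 → bin 3 (remaining 4)
4 → bin 2 (remaining 1)
8 → bin 4 (remaining 2)
8 → bin 5 (remaining 2)
9 → bin 6 (remaining 1)
9 → bin 7 (remaining 1)
6 → bin 8 (remaining 4)
5 → bin 9 (remaining 5)
9 bins × 10 = 90; used 70; unused 20.

20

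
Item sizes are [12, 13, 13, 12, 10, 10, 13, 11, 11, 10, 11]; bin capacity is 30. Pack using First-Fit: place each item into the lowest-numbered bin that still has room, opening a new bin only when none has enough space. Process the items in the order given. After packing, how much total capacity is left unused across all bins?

24

Put 12 in bin 1; 18 remain.
Put 13 in bin 1; 5 remain.
Put 13 in bin 2; 17 remain.
Put 12 in bin 2; 5 remain.
Put 10 in bin 3; 20 remain.
Put 10 in bin 3; 10 remain.
Put 13 in bin 4; 17 remain.
Put 11 in bin 4; 6 remain.
Put 11 in bin 5; 19 remain.
Put 10 in bin 3; 0 remain.
Put 11 in bin 5; 8 remain.
5 bins × 30 = 150; used 126; unused 24.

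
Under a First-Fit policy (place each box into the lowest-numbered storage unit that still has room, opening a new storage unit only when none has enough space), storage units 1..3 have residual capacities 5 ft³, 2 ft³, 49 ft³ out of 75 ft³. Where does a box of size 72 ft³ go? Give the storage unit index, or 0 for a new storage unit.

No storage unit has ≥ 72 ft³ free, so a new storage unit is opened.

0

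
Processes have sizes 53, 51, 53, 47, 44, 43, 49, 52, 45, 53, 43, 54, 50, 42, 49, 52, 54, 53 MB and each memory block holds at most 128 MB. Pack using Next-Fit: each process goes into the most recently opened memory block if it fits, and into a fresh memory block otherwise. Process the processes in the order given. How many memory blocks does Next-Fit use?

Put 53 MB in memory block 1; 75 MB remain.
Put 51 MB in memory block 1; 24 MB remain.
Put 53 MB in memory block 2; 75 MB remain.
Put 47 MB in memory block 2; 28 MB remain.
Put 44 MB in memory block 3; 84 MB remain.
Put 43 MB in memory block 3; 41 MB remain.
Put 49 MB in memory block 4; 79 MB remain.
Put 52 MB in memory block 4; 27 MB remain.
Put 45 MB in memory block 5; 83 MB remain.
Put 53 MB in memory block 5; 30 MB remain.
Put 43 MB in memory block 6; 85 MB remain.
Put 54 MB in memory block 6; 31 MB remain.
Put 50 MB in memory block 7; 78 MB remain.
Put 42 MB in memory block 7; 36 MB remain.
Put 49 MB in memory block 8; 79 MB remain.
Put 52 MB in memory block 8; 27 MB remain.
Put 54 MB in memory block 9; 74 MB remain.
Put 53 MB in memory block 9; 21 MB remain.
Final memory blocks: [53,51] [53,47] [44,43] [49,52] [45,53] [43,54] [50,42] [49,52] [54,53].

9 memory blocks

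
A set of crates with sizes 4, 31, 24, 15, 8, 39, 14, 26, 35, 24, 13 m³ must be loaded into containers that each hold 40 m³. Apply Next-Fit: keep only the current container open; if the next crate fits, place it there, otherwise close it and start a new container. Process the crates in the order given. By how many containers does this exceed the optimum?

Next-Fit: [4,31] [24,15] [8] [39] [14,26] [35] [24,13] → 7 containers.
Total size 233 m³; any packing needs at least ⌈233/40⌉ = 6 containers.
An optimal packing achieves that bound: [39] [35,4] [31,8] [26,14] [24,15] [24,13] → 6 containers.
Excess: 7 − 6 = 1.

1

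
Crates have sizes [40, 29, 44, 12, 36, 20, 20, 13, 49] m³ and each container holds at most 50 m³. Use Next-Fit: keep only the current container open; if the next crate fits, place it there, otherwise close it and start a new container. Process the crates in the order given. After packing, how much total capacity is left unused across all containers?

40 m³ → container 1 (remaining 10 m³)
29 m³ → container 2 (remaining 21 m³)
44 m³ → container 3 (remaining 6 m³)
12 m³ → container 4 (remaining 38 m³)
36 m³ → container 4 (remaining 2 m³)
20 m³ → container 5 (remaining 30 m³)
20 m³ → container 5 (remaining 10 m³)
13 m³ → container 6 (remaining 37 m³)
49 m³ → container 7 (remaining 1 m³)
7 containers × 50 m³ = 350 m³; used 263 m³; unused 87 m³.

87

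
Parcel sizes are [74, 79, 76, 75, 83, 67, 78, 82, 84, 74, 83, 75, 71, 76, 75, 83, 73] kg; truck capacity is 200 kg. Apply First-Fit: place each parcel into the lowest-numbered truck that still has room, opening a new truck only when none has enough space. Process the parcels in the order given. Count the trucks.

9 trucks

74 kg → truck 1 (remaining 126 kg)
79 kg → truck 1 (remaining 47 kg)
76 kg → truck 2 (remaining 124 kg)
75 kg → truck 2 (remaining 49 kg)
83 kg → truck 3 (remaining 117 kg)
67 kg → truck 3 (remaining 50 kg)
78 kg → truck 4 (remaining 122 kg)
82 kg → truck 4 (remaining 40 kg)
84 kg → truck 5 (remaining 116 kg)
74 kg → truck 5 (remaining 42 kg)
83 kg → truck 6 (remaining 117 kg)
75 kg → truck 6 (remaining 42 kg)
71 kg → truck 7 (remaining 129 kg)
76 kg → truck 7 (remaining 53 kg)
75 kg → truck 8 (remaining 125 kg)
83 kg → truck 8 (remaining 42 kg)
73 kg → truck 9 (remaining 127 kg)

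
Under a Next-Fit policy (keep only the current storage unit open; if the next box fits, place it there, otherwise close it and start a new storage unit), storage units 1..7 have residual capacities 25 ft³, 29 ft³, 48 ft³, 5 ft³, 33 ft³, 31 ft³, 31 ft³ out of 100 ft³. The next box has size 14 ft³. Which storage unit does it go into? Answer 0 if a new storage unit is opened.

Next-Fit only looks at storage unit 7, which has 31 ft³ free.
14 ft³ fits there.

7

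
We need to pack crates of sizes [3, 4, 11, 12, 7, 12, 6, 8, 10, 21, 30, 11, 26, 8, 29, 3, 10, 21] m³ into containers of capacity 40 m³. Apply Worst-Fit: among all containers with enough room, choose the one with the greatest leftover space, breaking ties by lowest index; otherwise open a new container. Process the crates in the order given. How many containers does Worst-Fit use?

7 containers

3 m³ → container 1 (remaining 37 m³)
4 m³ → container 1 (remaining 33 m³)
11 m³ → container 1 (remaining 22 m³)
12 m³ → container 1 (remaining 10 m³)
7 m³ → container 1 (remaining 3 m³)
12 m³ → container 2 (remaining 28 m³)
6 m³ → container 2 (remaining 22 m³)
8 m³ → container 2 (remaining 14 m³)
10 m³ → container 2 (remaining 4 m³)
21 m³ → container 3 (remaining 19 m³)
30 m³ → container 4 (remaining 10 m³)
11 m³ → container 3 (remaining 8 m³)
26 m³ → container 5 (remaining 14 m³)
8 m³ → container 5 (remaining 6 m³)
29 m³ → container 6 (remaining 11 m³)
3 m³ → container 6 (remaining 8 m³)
10 m³ → container 4 (remaining 0 m³)
21 m³ → container 7 (remaining 19 m³)
Final containers: [3,4,11,12,7] [12,6,8,10] [21,11] [30,10] [26,8] [29,3] [21].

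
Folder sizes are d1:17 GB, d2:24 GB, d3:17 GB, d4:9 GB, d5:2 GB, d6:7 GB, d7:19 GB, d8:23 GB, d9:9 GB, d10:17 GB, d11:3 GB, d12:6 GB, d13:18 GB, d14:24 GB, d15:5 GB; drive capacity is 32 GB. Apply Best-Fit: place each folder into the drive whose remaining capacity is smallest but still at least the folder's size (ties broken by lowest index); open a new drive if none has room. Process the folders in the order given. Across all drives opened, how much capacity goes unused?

d1 (17 GB) → drive 1 (remaining 15 GB)
d2 (24 GB) → drive 2 (remaining 8 GB)
d3 (17 GB) → drive 3 (remaining 15 GB)
d4 (9 GB) → drive 1 (remaining 6 GB)
d5 (2 GB) → drive 1 (remaining 4 GB)
d6 (7 GB) → drive 2 (remaining 1 GB)
d7 (19 GB) → drive 4 (remaining 13 GB)
d8 (23 GB) → drive 5 (remaining 9 GB)
d9 (9 GB) → drive 5 (remaining 0 GB)
d10 (17 GB) → drive 6 (remaining 15 GB)
d11 (3 GB) → drive 1 (remaining 1 GB)
d12 (6 GB) → drive 4 (remaining 7 GB)
d13 (18 GB) → drive 7 (remaining 14 GB)
d14 (24 GB) → drive 8 (remaining 8 GB)
d15 (5 GB) → drive 4 (remaining 2 GB)
8 drives × 32 GB = 256 GB; used 200 GB; unused 56 GB.

56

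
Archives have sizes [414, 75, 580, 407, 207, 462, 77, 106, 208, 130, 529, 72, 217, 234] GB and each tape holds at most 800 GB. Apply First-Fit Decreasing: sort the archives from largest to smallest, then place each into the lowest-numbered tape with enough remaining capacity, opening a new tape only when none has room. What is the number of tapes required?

5

Sorted descending: 580, 529, 462, 414, 407, 234, 217, 208, 207, 130, 106, 77, 75, 72.
tape 1: place 580 GB, 220 GB left
tape 2: place 529 GB, 271 GB left
tape 3: place 462 GB, 338 GB left
tape 4: place 414 GB, 386 GB left
tape 5: place 407 GB, 393 GB left
tape 2: place 234 GB, 37 GB left
tape 1: place 217 GB, 3 GB left
tape 3: place 208 GB, 130 GB left
tape 4: place 207 GB, 179 GB left
tape 3: place 130 GB, 0 GB left
tape 4: place 106 GB, 73 GB left
tape 5: place 77 GB, 316 GB left
tape 5: place 75 GB, 241 GB left
tape 4: place 72 GB, 1 GB left
Final tapes: [580,217] [529,234] [462,208,130] [414,207,106,72] [407,77,75].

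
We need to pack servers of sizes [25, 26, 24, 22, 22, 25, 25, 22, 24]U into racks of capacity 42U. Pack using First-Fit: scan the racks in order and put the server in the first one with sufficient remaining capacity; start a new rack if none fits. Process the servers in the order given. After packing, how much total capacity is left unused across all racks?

163

rack 1: place 25U, 17U left
rack 2: place 26U, 16U left
rack 3: place 24U, 18U left
rack 4: place 22U, 20U left
rack 5: place 22U, 20U left
rack 6: place 25U, 17U left
rack 7: place 25U, 17U left
rack 8: place 22U, 20U left
rack 9: place 24U, 18U left
9 racks × 42U = 378U; used 215U; unused 163U.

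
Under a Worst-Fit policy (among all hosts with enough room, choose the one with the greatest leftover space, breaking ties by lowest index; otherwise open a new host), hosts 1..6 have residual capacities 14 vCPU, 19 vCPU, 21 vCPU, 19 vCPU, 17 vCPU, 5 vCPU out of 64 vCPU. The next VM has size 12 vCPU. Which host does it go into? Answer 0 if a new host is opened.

Hosts with room: host 1 (14 vCPU), host 2 (19 vCPU), host 3 (21 vCPU), host 4 (19 vCPU), host 5 (17 vCPU).
Most room is host 3 with 21 vCPU free.

3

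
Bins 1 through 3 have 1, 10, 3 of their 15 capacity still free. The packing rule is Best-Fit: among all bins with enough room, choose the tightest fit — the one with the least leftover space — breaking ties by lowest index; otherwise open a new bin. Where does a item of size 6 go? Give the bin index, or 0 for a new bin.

Bins with room: bin 2 (10).
Tightest fit is bin 2 with 10 free.

2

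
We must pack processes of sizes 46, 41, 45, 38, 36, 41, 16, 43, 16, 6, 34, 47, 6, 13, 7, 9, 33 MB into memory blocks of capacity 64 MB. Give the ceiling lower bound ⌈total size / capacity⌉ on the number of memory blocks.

Total size = 46 + 41 + 45 + 38 + 36 + 41 + 16 + 43 + 16 + 6 + 34 + 47 + 6 + 13 + 7 + 9 + 33 = 477 MB.
⌈477 / 64⌉ = 8.

8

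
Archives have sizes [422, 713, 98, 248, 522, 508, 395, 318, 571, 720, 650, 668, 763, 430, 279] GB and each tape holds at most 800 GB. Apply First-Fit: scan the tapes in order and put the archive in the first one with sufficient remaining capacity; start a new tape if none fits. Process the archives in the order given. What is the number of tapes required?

11 tapes

Put 422 GB in tape 1; 378 GB remain.
Put 713 GB in tape 2; 87 GB remain.
Put 98 GB in tape 1; 280 GB remain.
Put 248 GB in tape 1; 32 GB remain.
Put 522 GB in tape 3; 278 GB remain.
Put 508 GB in tape 4; 292 GB remain.
Put 395 GB in tape 5; 405 GB remain.
Put 318 GB in tape 5; 87 GB remain.
Put 571 GB in tape 6; 229 GB remain.
Put 720 GB in tape 7; 80 GB remain.
Put 650 GB in tape 8; 150 GB remain.
Put 668 GB in tape 9; 132 GB remain.
Put 763 GB in tape 10; 37 GB remain.
Put 430 GB in tape 11; 370 GB remain.
Put 279 GB in tape 4; 13 GB remain.
Final tapes: [422,98,248] [713] [522] [508,279] [395,318] [571] [720] [650] [668] [763] [430].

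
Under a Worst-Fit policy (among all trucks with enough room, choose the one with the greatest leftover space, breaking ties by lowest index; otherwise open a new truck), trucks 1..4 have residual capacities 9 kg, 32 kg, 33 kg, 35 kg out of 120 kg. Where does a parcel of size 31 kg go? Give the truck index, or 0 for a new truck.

4

Trucks with room: truck 2 (32 kg), truck 3 (33 kg), truck 4 (35 kg).
Most room is truck 4 with 35 kg free.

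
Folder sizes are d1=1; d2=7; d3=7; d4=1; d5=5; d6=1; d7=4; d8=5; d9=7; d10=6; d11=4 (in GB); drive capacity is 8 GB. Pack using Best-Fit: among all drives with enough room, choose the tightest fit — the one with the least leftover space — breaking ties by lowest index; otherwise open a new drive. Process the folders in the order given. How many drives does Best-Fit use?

d1 (1 GB) → drive 1 (remaining 7 GB)
d2 (7 GB) → drive 1 (remaining 0 GB)
d3 (7 GB) → drive 2 (remaining 1 GB)
d4 (1 GB) → drive 2 (remaining 0 GB)
d5 (5 GB) → drive 3 (remaining 3 GB)
d6 (1 GB) → drive 3 (remaining 2 GB)
d7 (4 GB) → drive 4 (remaining 4 GB)
d8 (5 GB) → drive 5 (remaining 3 GB)
d9 (7 GB) → drive 6 (remaining 1 GB)
d10 (6 GB) → drive 7 (remaining 2 GB)
d11 (4 GB) → drive 4 (remaining 0 GB)

7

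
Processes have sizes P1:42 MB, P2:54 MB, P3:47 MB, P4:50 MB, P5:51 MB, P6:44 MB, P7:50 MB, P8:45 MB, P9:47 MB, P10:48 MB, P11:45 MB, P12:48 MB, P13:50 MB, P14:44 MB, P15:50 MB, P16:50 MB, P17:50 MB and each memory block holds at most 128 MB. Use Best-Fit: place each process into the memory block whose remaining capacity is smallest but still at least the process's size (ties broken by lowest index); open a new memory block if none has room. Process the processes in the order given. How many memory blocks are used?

Put P1 (42 MB) in memory block 1; 86 MB remain.
Put P2 (54 MB) in memory block 1; 32 MB remain.
Put P3 (47 MB) in memory block 2; 81 MB remain.
Put P4 (50 MB) in memory block 2; 31 MB remain.
Put P5 (51 MB) in memory block 3; 77 MB remain.
Put P6 (44 MB) in memory block 3; 33 MB remain.
Put P7 (50 MB) in memory block 4; 78 MB remain.
Put P8 (45 MB) in memory block 4; 33 MB remain.
Put P9 (47 MB) in memory block 5; 81 MB remain.
Put P10 (48 MB) in memory block 5; 33 MB remain.
Put P11 (45 MB) in memory block 6; 83 MB remain.
Put P12 (48 MB) in memory block 6; 35 MB remain.
Put P13 (50 MB) in memory block 7; 78 MB remain.
Put P14 (44 MB) in memory block 7; 34 MB remain.
Put P15 (50 MB) in memory block 8; 78 MB remain.
Put P16 (50 MB) in memory block 8; 28 MB remain.
Put P17 (50 MB) in memory block 9; 78 MB remain.

9 memory blocks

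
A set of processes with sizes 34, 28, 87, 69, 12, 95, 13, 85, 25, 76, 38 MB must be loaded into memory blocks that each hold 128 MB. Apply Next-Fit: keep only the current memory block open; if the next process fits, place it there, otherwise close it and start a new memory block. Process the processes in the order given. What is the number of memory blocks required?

6 memory blocks

34 MB → memory block 1 (remaining 94 MB)
28 MB → memory block 1 (remaining 66 MB)
87 MB → memory block 2 (remaining 41 MB)
69 MB → memory block 3 (remaining 59 MB)
12 MB → memory block 3 (remaining 47 MB)
95 MB → memory block 4 (remaining 33 MB)
13 MB → memory block 4 (remaining 20 MB)
85 MB → memory block 5 (remaining 43 MB)
25 MB → memory block 5 (remaining 18 MB)
76 MB → memory block 6 (remaining 52 MB)
38 MB → memory block 6 (remaining 14 MB)
Final memory blocks: [34,28] [87] [69,12] [95,13] [85,25] [76,38].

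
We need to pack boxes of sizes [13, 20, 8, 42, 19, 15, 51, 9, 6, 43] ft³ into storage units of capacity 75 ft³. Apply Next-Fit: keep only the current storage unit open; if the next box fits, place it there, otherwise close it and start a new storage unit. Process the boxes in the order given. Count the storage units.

storage unit 1: place 13 ft³, 62 ft³ left
storage unit 1: place 20 ft³, 42 ft³ left
storage unit 1: place 8 ft³, 34 ft³ left
storage unit 2: place 42 ft³, 33 ft³ left
storage unit 2: place 19 ft³, 14 ft³ left
storage unit 3: place 15 ft³, 60 ft³ left
storage unit 3: place 51 ft³, 9 ft³ left
storage unit 3: place 9 ft³, 0 ft³ left
storage unit 4: place 6 ft³, 69 ft³ left
storage unit 4: place 43 ft³, 26 ft³ left
Final storage units: [13,20,8] [42,19] [15,51,9] [6,43].

4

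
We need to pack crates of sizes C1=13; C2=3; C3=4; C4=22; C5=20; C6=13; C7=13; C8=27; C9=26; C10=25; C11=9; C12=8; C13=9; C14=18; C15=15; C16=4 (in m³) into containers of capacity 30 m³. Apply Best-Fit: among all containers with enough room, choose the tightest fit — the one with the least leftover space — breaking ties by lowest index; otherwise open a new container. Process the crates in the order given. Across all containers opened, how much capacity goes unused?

41

Put C1 (13 m³) in container 1; 17 m³ remain.
Put C2 (3 m³) in container 1; 14 m³ remain.
Put C3 (4 m³) in container 1; 10 m³ remain.
Put C4 (22 m³) in container 2; 8 m³ remain.
Put C5 (20 m³) in container 3; 10 m³ remain.
Put C6 (13 m³) in container 4; 17 m³ remain.
Put C7 (13 m³) in container 4; 4 m³ remain.
Put C8 (27 m³) in container 5; 3 m³ remain.
Put C9 (26 m³) in container 6; 4 m³ remain.
Put C10 (25 m³) in container 7; 5 m³ remain.
Put C11 (9 m³) in container 1; 1 m³ remain.
Put C12 (8 m³) in container 2; 0 m³ remain.
Put C13 (9 m³) in container 3; 1 m³ remain.
Put C14 (18 m³) in container 8; 12 m³ remain.
Put C15 (15 m³) in container 9; 15 m³ remain.
Put C16 (4 m³) in container 4; 0 m³ remain.
9 containers × 30 m³ = 270 m³; used 229 m³; unused 41 m³.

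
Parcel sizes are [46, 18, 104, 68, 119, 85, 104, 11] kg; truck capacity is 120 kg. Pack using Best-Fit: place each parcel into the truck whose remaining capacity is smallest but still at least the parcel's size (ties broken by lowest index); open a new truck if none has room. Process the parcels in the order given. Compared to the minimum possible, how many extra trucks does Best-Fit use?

1

Best-Fit: [46,18] [104,11] [68] [119] [85] [104] → 6 trucks.
Total size 555 kg; any packing needs at least ⌈555/120⌉ = 5 trucks.
An optimal packing achieves that bound: [119] [104,11] [104] [85,18] [68,46] → 5 trucks.
Excess: 6 − 5 = 1.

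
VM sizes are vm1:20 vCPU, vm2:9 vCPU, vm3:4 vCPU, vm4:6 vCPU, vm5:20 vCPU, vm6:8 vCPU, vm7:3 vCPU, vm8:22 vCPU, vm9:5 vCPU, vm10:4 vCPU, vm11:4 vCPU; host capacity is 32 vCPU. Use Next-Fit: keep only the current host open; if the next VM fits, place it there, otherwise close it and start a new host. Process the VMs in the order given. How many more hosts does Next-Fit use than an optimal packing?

Next-Fit: [20,9] [4,6,20] [8,3] [22,5,4] [4] → 5 hosts.
Total size 105 vCPU; any packing needs at least ⌈105/32⌉ = 4 hosts.
An optimal packing achieves that bound: [22,9] [20,8,4] [20,6,5] [4,4,3] → 4 hosts.
Excess: 5 − 4 = 1.

1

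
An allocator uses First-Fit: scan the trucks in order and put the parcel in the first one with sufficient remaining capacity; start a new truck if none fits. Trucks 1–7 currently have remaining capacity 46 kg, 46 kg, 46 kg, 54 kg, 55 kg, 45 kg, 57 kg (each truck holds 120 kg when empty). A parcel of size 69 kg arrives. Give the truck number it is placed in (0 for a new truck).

0

No truck has ≥ 69 kg free, so a new truck is opened.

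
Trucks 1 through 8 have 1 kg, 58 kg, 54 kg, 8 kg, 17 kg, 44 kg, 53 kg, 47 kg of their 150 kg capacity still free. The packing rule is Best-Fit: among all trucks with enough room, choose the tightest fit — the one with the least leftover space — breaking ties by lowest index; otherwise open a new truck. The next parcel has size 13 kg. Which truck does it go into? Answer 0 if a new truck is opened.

5

Trucks with room: truck 2 (58 kg), truck 3 (54 kg), truck 5 (17 kg), truck 6 (44 kg), truck 7 (53 kg), truck 8 (47 kg).
Tightest fit is truck 5 with 17 kg free.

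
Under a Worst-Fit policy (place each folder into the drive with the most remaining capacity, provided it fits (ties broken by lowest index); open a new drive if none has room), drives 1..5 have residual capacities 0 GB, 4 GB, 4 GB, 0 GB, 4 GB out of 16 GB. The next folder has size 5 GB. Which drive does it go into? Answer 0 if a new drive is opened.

0

No drive has ≥ 5 GB free, so a new drive is opened.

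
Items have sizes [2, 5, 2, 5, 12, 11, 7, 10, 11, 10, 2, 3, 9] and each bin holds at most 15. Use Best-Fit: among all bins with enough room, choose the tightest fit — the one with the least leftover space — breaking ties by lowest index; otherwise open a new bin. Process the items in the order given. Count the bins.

Put 2 in bin 1; 13 remain.
Put 5 in bin 1; 8 remain.
Put 2 in bin 1; 6 remain.
Put 5 in bin 1; 1 remain.
Put 12 in bin 2; 3 remain.
Put 11 in bin 3; 4 remain.
Put 7 in bin 4; 8 remain.
Put 10 in bin 5; 5 remain.
Put 11 in bin 6; 4 remain.
Put 10 in bin 7; 5 remain.
Put 2 in bin 2; 1 remain.
Put 3 in bin 3; 1 remain.
Put 9 in bin 8; 6 remain.

8 bins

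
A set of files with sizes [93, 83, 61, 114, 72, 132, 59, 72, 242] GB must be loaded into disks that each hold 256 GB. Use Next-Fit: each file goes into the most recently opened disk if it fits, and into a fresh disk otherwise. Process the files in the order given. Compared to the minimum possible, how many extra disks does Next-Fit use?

1

Next-Fit: [93,83,61] [114,72] [132,59] [72] [242] → 5 disks.
Total size 928 GB; any packing needs at least ⌈928/256⌉ = 4 disks.
An optimal packing achieves that bound: [242] [132,114] [93,83,72] [72,61,59] → 4 disks.
Excess: 5 − 4 = 1.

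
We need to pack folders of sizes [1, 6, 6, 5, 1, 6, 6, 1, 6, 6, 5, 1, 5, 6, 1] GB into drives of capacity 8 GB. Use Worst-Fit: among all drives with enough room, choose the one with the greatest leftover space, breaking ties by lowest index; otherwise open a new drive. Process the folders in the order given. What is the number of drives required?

Put 1 GB in drive 1; 7 GB remain.
Put 6 GB in drive 1; 1 GB remain.
Put 6 GB in drive 2; 2 GB remain.
Put 5 GB in drive 3; 3 GB remain.
Put 1 GB in drive 3; 2 GB remain.
Put 6 GB in drive 4; 2 GB remain.
Put 6 GB in drive 5; 2 GB remain.
Put 1 GB in drive 2; 1 GB remain.
Put 6 GB in drive 6; 2 GB remain.
Put 6 GB in drive 7; 2 GB remain.
Put 5 GB in drive 8; 3 GB remain.
Put 1 GB in drive 8; 2 GB remain.
Put 5 GB in drive 9; 3 GB remain.
Put 6 GB in drive 10; 2 GB remain.
Put 1 GB in drive 9; 2 GB remain.
Final drives: [1,6] [6,1] [5,1] [6] [6] [6] [6] [5,1] [5,1] [6].

10 drives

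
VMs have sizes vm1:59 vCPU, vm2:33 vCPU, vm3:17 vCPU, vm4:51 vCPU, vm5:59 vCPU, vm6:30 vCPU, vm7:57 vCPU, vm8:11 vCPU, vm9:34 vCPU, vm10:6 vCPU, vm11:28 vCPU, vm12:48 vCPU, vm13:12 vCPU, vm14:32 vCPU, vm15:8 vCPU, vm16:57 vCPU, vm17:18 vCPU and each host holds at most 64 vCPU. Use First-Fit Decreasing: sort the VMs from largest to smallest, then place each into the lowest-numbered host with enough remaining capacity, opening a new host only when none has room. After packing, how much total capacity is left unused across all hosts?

Sorted descending: 59, 59, 57, 57, 51, 48, 34, 33, 32, 30, 28, 18, 17, 12, 11, 8, 6.
host 1: place 59 vCPU, 5 vCPU left
host 2: place 59 vCPU, 5 vCPU left
host 3: place 57 vCPU, 7 vCPU left
host 4: place 57 vCPU, 7 vCPU left
host 5: place 51 vCPU, 13 vCPU left
host 6: place 48 vCPU, 16 vCPU left
host 7: place 34 vCPU, 30 vCPU left
host 8: place 33 vCPU, 31 vCPU left
host 9: place 32 vCPU, 32 vCPU left
host 7: place 30 vCPU, 0 vCPU left
host 8: place 28 vCPU, 3 vCPU left
host 9: place 18 vCPU, 14 vCPU left
host 10: place 17 vCPU, 47 vCPU left
host 5: place 12 vCPU, 1 vCPU left
host 6: place 11 vCPU, 5 vCPU left
host 9: place 8 vCPU, 6 vCPU left
host 3: place 6 vCPU, 1 vCPU left
10 hosts × 64 vCPU = 640 vCPU; used 560 vCPU; unused 80 vCPU.

80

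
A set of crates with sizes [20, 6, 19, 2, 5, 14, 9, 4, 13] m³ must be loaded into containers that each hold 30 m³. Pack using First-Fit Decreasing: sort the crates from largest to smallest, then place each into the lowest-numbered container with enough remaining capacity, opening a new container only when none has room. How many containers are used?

Sorted descending: 20, 19, 14, 13, 9, 6, 5, 4, 2.
20 m³ → container 1 (remaining 10 m³)
19 m³ → container 2 (remaining 11 m³)
14 m³ → container 3 (remaining 16 m³)
13 m³ → container 3 (remaining 3 m³)
9 m³ → container 1 (remaining 1 m³)
6 m³ → container 2 (remaining 5 m³)
5 m³ → container 2 (remaining 0 m³)
4 m³ → container 4 (remaining 26 m³)
2 m³ → container 3 (remaining 1 m³)
Final containers: [20,9] [19,6,5] [14,13,2] [4].

4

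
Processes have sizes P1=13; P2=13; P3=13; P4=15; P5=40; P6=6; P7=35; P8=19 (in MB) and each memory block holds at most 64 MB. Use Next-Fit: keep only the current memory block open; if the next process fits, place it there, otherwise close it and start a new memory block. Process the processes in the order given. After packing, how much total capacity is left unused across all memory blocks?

38

Put P1 (13 MB) in memory block 1; 51 MB remain.
Put P2 (13 MB) in memory block 1; 38 MB remain.
Put P3 (13 MB) in memory block 1; 25 MB remain.
Put P4 (15 MB) in memory block 1; 10 MB remain.
Put P5 (40 MB) in memory block 2; 24 MB remain.
Put P6 (6 MB) in memory block 2; 18 MB remain.
Put P7 (35 MB) in memory block 3; 29 MB remain.
Put P8 (19 MB) in memory block 3; 10 MB remain.
3 memory blocks × 64 MB = 192 MB; used 154 MB; unused 38 MB.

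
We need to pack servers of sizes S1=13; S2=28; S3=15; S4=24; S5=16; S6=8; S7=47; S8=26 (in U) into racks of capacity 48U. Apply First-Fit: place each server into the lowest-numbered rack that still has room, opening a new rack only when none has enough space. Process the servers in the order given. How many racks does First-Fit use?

4

rack 1: place S1 (13U), 35U left
rack 1: place S2 (28U), 7U left
rack 2: place S3 (15U), 33U left
rack 2: place S4 (24U), 9U left
rack 3: place S5 (16U), 32U left
rack 2: place S6 (8U), 1U left
rack 4: place S7 (47U), 1U left
rack 3: place S8 (26U), 6U left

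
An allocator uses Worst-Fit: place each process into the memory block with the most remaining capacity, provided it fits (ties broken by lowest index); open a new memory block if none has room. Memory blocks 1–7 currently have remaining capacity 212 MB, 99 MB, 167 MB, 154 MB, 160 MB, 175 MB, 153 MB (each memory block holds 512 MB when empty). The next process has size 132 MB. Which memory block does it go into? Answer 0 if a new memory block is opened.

1

Memory blocks with room: memory block 1 (212 MB), memory block 3 (167 MB), memory block 4 (154 MB), memory block 5 (160 MB), memory block 6 (175 MB), memory block 7 (153 MB).
Most room is memory block 1 with 212 MB free.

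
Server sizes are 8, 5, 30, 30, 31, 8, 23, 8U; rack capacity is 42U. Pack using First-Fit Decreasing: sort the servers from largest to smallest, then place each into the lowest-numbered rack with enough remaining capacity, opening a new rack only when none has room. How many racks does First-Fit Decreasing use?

4 racks

Sorted descending: 31, 30, 30, 23, 8, 8, 8, 5.
rack 1: place 31U, 11U left
rack 2: place 30U, 12U left
rack 3: place 30U, 12U left
rack 4: place 23U, 19U left
rack 1: place 8U, 3U left
rack 2: place 8U, 4U left
rack 3: place 8U, 4U left
rack 4: place 5U, 14U left
Final racks: [31,8] [30,8] [30,8] [23,5].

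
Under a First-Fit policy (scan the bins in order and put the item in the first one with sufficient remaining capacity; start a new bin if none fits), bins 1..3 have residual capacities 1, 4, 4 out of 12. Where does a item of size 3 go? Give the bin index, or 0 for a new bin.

2

Bins with room: bin 2 (4), bin 3 (4).
The first with room is bin 2.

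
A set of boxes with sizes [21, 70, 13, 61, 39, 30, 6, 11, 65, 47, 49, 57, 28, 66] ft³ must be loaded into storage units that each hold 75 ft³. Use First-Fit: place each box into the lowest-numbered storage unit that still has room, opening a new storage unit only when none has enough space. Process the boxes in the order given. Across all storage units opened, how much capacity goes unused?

21 ft³ → storage unit 1 (remaining 54 ft³)
70 ft³ → storage unit 2 (remaining 5 ft³)
13 ft³ → storage unit 1 (remaining 41 ft³)
61 ft³ → storage unit 3 (remaining 14 ft³)
39 ft³ → storage unit 1 (remaining 2 ft³)
30 ft³ → storage unit 4 (remaining 45 ft³)
6 ft³ → storage unit 3 (remaining 8 ft³)
11 ft³ → storage unit 4 (remaining 34 ft³)
65 ft³ → storage unit 5 (remaining 10 ft³)
47 ft³ → storage unit 6 (remaining 28 ft³)
49 ft³ → storage unit 7 (remaining 26 ft³)
57 ft³ → storage unit 8 (remaining 18 ft³)
28 ft³ → storage unit 4 (remaining 6 ft³)
66 ft³ → storage unit 9 (remaining 9 ft³)
9 storage units × 75 ft³ = 675 ft³; used 563 ft³; unused 112 ft³.

112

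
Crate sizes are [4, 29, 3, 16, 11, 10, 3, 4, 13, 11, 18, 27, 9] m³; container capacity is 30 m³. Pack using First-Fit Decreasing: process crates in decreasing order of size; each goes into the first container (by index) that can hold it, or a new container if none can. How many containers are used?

Sorted descending: 29, 27, 18, 16, 13, 11, 11, 10, 9, 4, 4, 3, 3.
29 m³ → container 1 (remaining 1 m³)
27 m³ → container 2 (remaining 3 m³)
18 m³ → container 3 (remaining 12 m³)
16 m³ → container 4 (remaining 14 m³)
13 m³ → container 4 (remaining 1 m³)
11 m³ → container 3 (remaining 1 m³)
11 m³ → container 5 (remaining 19 m³)
10 m³ → container 5 (remaining 9 m³)
9 m³ → container 5 (remaining 0 m³)
4 m³ → container 6 (remaining 26 m³)
4 m³ → container 6 (remaining 22 m³)
3 m³ → container 2 (remaining 0 m³)
3 m³ → container 6 (remaining 19 m³)
Final containers: [29] [27,3] [18,11] [16,13] [11,10,9] [4,4,3].

6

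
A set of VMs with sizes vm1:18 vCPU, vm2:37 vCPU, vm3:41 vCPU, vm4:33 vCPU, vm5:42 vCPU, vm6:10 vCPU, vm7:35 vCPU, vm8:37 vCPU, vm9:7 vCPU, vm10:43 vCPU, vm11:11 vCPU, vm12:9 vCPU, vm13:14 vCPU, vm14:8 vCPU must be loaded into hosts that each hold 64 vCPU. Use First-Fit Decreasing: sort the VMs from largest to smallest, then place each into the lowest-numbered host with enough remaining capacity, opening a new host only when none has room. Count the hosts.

Sorted descending: 43, 42, 41, 37, 37, 35, 33, 18, 14, 11, 10, 9, 8, 7.
Put 43 vCPU in host 1; 21 vCPU remain.
Put 42 vCPU in host 2; 22 vCPU remain.
Put 41 vCPU in host 3; 23 vCPU remain.
Put 37 vCPU in host 4; 27 vCPU remain.
Put 37 vCPU in host 5; 27 vCPU remain.
Put 35 vCPU in host 6; 29 vCPU remain.
Put 33 vCPU in host 7; 31 vCPU remain.
Put 18 vCPU in host 1; 3 vCPU remain.
Put 14 vCPU in host 2; 8 vCPU remain.
Put 11 vCPU in host 3; 12 vCPU remain.
Put 10 vCPU in host 3; 2 vCPU remain.
Put 9 vCPU in host 4; 18 vCPU remain.
Put 8 vCPU in host 2; 0 vCPU remain.
Put 7 vCPU in host 4; 11 vCPU remain.

7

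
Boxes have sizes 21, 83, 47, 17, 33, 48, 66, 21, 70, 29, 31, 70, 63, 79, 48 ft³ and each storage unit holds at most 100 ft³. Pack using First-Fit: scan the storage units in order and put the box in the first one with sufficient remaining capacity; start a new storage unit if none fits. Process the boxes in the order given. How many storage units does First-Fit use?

Put 21 ft³ in storage unit 1; 79 ft³ remain.
Put 83 ft³ in storage unit 2; 17 ft³ remain.
Put 47 ft³ in storage unit 1; 32 ft³ remain.
Put 17 ft³ in storage unit 1; 15 ft³ remain.
Put 33 ft³ in storage unit 3; 67 ft³ remain.
Put 48 ft³ in storage unit 3; 19 ft³ remain.
Put 66 ft³ in storage unit 4; 34 ft³ remain.
Put 21 ft³ in storage unit 4; 13 ft³ remain.
Put 70 ft³ in storage unit 5; 30 ft³ remain.
Put 29 ft³ in storage unit 5; 1 ft³ remain.
Put 31 ft³ in storage unit 6; 69 ft³ remain.
Put 70 ft³ in storage unit 7; 30 ft³ remain.
Put 63 ft³ in storage unit 6; 6 ft³ remain.
Put 79 ft³ in storage unit 8; 21 ft³ remain.
Put 48 ft³ in storage unit 9; 52 ft³ remain.
Final storage units: [21,47,17] [83] [33,48] [66,21] [70,29] [31,63] [70] [79] [48].

9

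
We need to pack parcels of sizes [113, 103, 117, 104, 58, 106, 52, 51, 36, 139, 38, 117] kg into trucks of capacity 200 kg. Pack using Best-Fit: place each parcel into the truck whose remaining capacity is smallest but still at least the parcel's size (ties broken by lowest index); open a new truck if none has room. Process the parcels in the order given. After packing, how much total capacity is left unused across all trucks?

366

Put 113 kg in truck 1; 87 kg remain.
Put 103 kg in truck 2; 97 kg remain.
Put 117 kg in truck 3; 83 kg remain.
Put 104 kg in truck 4; 96 kg remain.
Put 58 kg in truck 3; 25 kg remain.
Put 106 kg in truck 5; 94 kg remain.
Put 52 kg in truck 1; 35 kg remain.
Put 51 kg in truck 5; 43 kg remain.
Put 36 kg in truck 5; 7 kg remain.
Put 139 kg in truck 6; 61 kg remain.
Put 38 kg in truck 6; 23 kg remain.
Put 117 kg in truck 7; 83 kg remain.
7 trucks × 200 kg = 1400 kg; used 1034 kg; unused 366 kg.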